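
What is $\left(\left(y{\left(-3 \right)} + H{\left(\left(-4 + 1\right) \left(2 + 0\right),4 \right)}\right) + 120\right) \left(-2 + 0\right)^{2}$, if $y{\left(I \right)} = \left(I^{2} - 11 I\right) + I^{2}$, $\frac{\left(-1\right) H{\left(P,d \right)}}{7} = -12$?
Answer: $1020$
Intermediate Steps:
$H{\left(P,d \right)} = 84$ ($H{\left(P,d \right)} = \left(-7\right) \left(-12\right) = 84$)
$y{\left(I \right)} = - 11 I + 2 I^{2}$
$\left(\left(y{\left(-3 \right)} + H{\left(\left(-4 + 1\right) \left(2 + 0\right),4 \right)}\right) + 120\right) \left(-2 + 0\right)^{2} = \left(\left(- 3 \left(-11 + 2 \left(-3\right)\right) + 84\right) + 120\right) \left(-2 + 0\right)^{2} = \left(\left(- 3 \left(-11 - 6\right) + 84\right) + 120\right) \left(-2\right)^{2} = \left(\left(\left(-3\right) \left(-17\right) + 84\right) + 120\right) 4 = \left(\left(51 + 84\right) + 120\right) 4 = \left(135 + 120\right) 4 = 255 \cdot 4 = 1020$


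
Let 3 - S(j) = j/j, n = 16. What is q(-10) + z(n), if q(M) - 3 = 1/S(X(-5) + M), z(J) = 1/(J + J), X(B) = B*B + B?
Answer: 113/32 ≈ 3.5313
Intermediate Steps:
X(B) = B + B² (X(B) = B² + B = B + B²)
z(J) = 1/(2*J)
S(j) = 2 (S(j) = 3 - j/j = 3 - 1*1 = 3 - 1 = 2)
q(M) = 7/2 (q(M) = 3 + 1/2 = 3 + ½ = 7/2)
q(-10) + z(n) = 7/2 + (½)/16 = 7/2 + (½)*(1/16) = 7/2 + 1/32 = 113/32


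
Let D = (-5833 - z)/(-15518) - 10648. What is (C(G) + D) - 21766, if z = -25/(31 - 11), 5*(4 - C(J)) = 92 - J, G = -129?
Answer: -10072368877/310360 ≈ -32454.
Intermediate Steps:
C(J) = -72/5 + J/5 (C(J) = 4 - (92 - J)/5 = 4 + (-92/5 + J/5) = -72/5 + J/5)
z = -5/4 (z = -25/20 = (1/20)*(-25) = -5/4 ≈ -1.2500)
D = -660919329/62072 (D = (-5833 - 1*(-5/4))/(-15518) - 10648 = (-5833 + 5/4)*(-1/15518) - 10648 = -23327/4*(-1/15518) - 10648 = 23327/62072 - 10648 = -660919329/62072 ≈ -10648.)
(C(G) + D) - 21766 = ((-72/5 + (⅕)*(-129)) - 660919329/62072) - 21766 = ((-72/5 - 129/5) - 660919329/62072) - 21766 = (-201/5 - 660919329/62072) - 21766 = -3317073117/310360 - 21766 = -10072368877/310360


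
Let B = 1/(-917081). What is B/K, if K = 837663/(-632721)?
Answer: 210907/256068273901 ≈ 8.2364e-7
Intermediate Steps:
B = -1/917081 ≈ -1.0904e-6
K = -279221/210907 (K = 837663*(-1/632721) = -279221/210907 ≈ -1.3239)
B/K = -1/(917081*(-279221/210907)) = -1/917081*(-210907/279221) = 210907/256068273901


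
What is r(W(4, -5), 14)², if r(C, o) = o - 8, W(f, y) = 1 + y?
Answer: 36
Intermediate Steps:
r(C, o) = -8 + o
r(W(4, -5), 14)² = (-8 + 14)² = 6² = 36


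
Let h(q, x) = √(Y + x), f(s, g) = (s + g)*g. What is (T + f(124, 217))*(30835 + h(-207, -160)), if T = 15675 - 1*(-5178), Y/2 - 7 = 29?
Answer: 2924699750 + 189700*I*√22 ≈ 2.9247e+9 + 8.8977e+5*I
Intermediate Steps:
Y = 72 (Y = 14 + 2*29 = 14 + 58 = 72)
f(s, g) = g*(g + s) (f(s, g) = (g + s)*g = g*(g + s))
T = 20853 (T = 15675 + 5178 = 20853)
h(q, x) = √(72 + x)
(T + f(124, 217))*(30835 + h(-207, -160)) = (20853 + 217*(217 + 124))*(30835 + √(72 - 160)) = (20853 + 217*341)*(30835 + √(-88)) = (20853 + 73997)*(30835 + 2*I*√22) = 94850*(30835 + 2*I*√22) = 2924699750 + 189700*I*√22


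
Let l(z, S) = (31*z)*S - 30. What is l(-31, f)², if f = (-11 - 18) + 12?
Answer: 265918249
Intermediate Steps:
f = -17 (f = -29 + 12 = -17)
l(z, S) = -30 + 31*S*z (l(z, S) = 31*S*z - 30 = -30 + 31*S*z)
l(-31, f)² = (-30 + 31*(-17)*(-31))² = (-30 + 16337)² = 16307² = 265918249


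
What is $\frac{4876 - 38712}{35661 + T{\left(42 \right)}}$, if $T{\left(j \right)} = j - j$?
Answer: $- \frac{33836}{35661} \approx -0.94882$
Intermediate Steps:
$T{\left(j \right)} = 0$
$\frac{4876 - 38712}{35661 + T{\left(42 \right)}} = \frac{4876 - 38712}{35661 + 0} = - \frac{33836}{35661}$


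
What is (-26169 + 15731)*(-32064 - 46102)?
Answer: 815896708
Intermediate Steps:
(-26169 + 15731)*(-32064 - 46102) = -10438*(-78166) = 815896708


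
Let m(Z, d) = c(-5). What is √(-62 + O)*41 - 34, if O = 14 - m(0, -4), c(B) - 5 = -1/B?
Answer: -34 + 41*I*√1330/5 ≈ -34.0 + 299.05*I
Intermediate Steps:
c(B) = 5 - 1/B
m(Z, d) = 26/5 (m(Z, d) = 5 - 1/(-5) = 5 - 1*(-⅕) = 5 + ⅕ = 26/5)
O = 44/5 (O = 14 - 1*26/5 = 14 - 26/5 = 44/5 ≈ 8.8000)
√(-62 + O)*41 - 34 = √(-62 + 44/5)*41 - 34 = √(-266/5)*41 - 34 = (I*√1330/5)*41 - 34 = 41*I*√1330/5 - 34 = -34 + 41*I*√1330/5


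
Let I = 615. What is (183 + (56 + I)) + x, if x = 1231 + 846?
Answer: 2931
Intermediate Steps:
x = 2077
(183 + (56 + I)) + x = (183 + (56 + 615)) + 2077 = (183 + 671) + 2077 = 854 + 2077 = 2931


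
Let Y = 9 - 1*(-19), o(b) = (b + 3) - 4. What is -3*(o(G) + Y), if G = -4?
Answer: -69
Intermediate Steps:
o(b) = -1 + b (o(b) = (3 + b) - 4 = -1 + b)
Y = 28 (Y = 9 + 19 = 28)
-3*(o(G) + Y) = -3*((-1 - 4) + 28) = -3*(-5 + 28) = -3*23 = -69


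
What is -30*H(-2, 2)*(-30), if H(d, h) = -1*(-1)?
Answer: 900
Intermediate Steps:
H(d, h) = 1
-30*H(-2, 2)*(-30) = -30*1*(-30) = -30*(-30) = 900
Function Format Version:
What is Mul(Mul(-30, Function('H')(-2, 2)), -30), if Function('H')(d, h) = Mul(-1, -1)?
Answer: 900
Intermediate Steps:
Function('H')(d, h) = 1
Mul(Mul(-30, Function('H')(-2, 2)), -30) = Mul(Mul(-30, 1), -30) = Mul(-30, -30) = 900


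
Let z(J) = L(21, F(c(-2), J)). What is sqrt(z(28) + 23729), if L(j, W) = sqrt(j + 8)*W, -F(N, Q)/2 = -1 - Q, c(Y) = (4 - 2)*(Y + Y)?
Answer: sqrt(23729 + 58*sqrt(29)) ≈ 155.05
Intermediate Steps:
c(Y) = 4*Y (c(Y) = 2*(2*Y) = 4*Y)
F(N, Q) = 2 + 2*Q (F(N, Q) = -2*(-1 - Q) = 2 + 2*Q)
L(j, W) = W*sqrt(8 + j) (L(j, W) = sqrt(8 + j)*W = W*sqrt(8 + j))
z(J) = sqrt(29)*(2 + 2*J) (z(J) = (2 + 2*J)*sqrt(8 + 21) = (2 + 2*J)*sqrt(29) = sqrt(29)*(2 + 2*J))
sqrt(z(28) + 23729) = sqrt(2*sqrt(29)*(1 + 28) + 23729) = sqrt(2*sqrt(29)*29 + 23729) = sqrt(58*sqrt(29) + 23729) = sqrt(23729 + 58*sqrt(29))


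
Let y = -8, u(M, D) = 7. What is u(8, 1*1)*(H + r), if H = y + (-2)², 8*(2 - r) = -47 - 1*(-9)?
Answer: 77/4 ≈ 19.250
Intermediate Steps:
r = 27/4 (r = 2 - (-47 - 1*(-9))/8 = 2 - (-47 + 9)/8 = 2 - ⅛*(-38) = 2 + 19/4 = 27/4 ≈ 6.7500)
H = -4 (H = -8 + (-2)² = -8 + 4 = -4)
u(8, 1*1)*(H + r) = 7*(-4 + 27/4) = 7*(11/4) = 77/4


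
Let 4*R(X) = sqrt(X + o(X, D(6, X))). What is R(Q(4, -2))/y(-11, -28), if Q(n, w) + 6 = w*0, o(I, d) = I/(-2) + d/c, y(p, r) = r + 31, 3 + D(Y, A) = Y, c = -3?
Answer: I/6 ≈ 0.16667*I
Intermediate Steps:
D(Y, A) = -3 + Y
y(p, r) = 31 + r
o(I, d) = -I/2 - d/3 (o(I, d) = I/(-2) + d/(-3) = I*(-1/2) + d*(-1/3) = -I/2 - d/3)
Q(n, w) = -6 (Q(n, w) = -6 + w*0 = -6 + 0 = -6)
R(X) = sqrt(-1 + X/2)/4 (R(X) = sqrt(X + (-X/2 - (-3 + 6)/3))/4 = sqrt(X + (-X/2 - 1/3*3))/4 = sqrt(X + (-X/2 - 1))/4 = sqrt(X + (-1 - X/2))/4 = sqrt(-1 + X/2)/4)
R(Q(4, -2))/y(-11, -28) = (sqrt(-4 + 2*(-6))/8)/(31 - 28) = (sqrt(-4 - 12)/8)/3 = (sqrt(-16)/8)*(1/3) = ((4*I)/8)*(1/3) = (I/2)*(1/3) = I/6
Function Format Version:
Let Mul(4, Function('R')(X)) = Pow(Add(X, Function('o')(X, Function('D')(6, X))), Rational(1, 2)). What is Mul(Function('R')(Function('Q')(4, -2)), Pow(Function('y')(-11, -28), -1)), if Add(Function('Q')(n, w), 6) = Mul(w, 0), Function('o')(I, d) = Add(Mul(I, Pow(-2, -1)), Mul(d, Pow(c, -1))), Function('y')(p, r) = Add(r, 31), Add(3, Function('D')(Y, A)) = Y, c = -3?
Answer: Mul(Rational(1, 6), I) ≈ Mul(0.16667, I)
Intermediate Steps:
Function('D')(Y, A) = Add(-3, Y)
Function('y')(p, r) = Add(31, r)
Function('o')(I, d) = Add(Mul(Rational(-1, 2), I), Mul(Rational(-1, 3), d)) (Function('o')(I, d) = Add(Mul(I, Pow(-2, -1)), Mul(d, Pow(-3, -1))) = Add(Mul(I, Rational(-1, 2)), Mul(d, Rational(-1, 3))) = Add(Mul(Rational(-1, 2), I), Mul(Rational(-1, 3), d)))
Function('Q')(n, w) = -6 (Function('Q')(n, w) = Add(-6, Mul(w, 0)) = Add(-6, 0) = -6)
Function('R')(X) = Mul(Rational(1, 4), Pow(Add(-1, Mul(Rational(1, 2), X)), Rational(1, 2))) (Function('R')(X) = Mul(Rational(1, 4), Pow(Add(X, Add(Mul(Rational(-1, 2), X), Mul(Rational(-1, 3), Add(-3, 6)))), Rational(1, 2))) = Mul(Rational(1, 4), Pow(Add(X, Add(Mul(Rational(-1, 2), X), Mul(Rational(-1, 3), 3))), Rational(1, 2))) = Mul(Rational(1, 4), Pow(Add(X, Add(Mul(Rational(-1, 2), X), -1)), Rational(1, 2))) = Mul(Rational(1, 4), Pow(Add(X, Add(-1, Mul(Rational(-1, 2), X))), Rational(1, 2))) = Mul(Rational(1, 4), Pow(Add(-1, Mul(Rational(1, 2), X)), Rational(1, 2))))
Mul(Function('R')(Function('Q')(4, -2)), Pow(Function('y')(-11, -28), -1)) = Mul(Mul(Rational(1, 8), Pow(Add(-4, Mul(2, -6)), Rational(1, 2))), Pow(Add(31, -28), -1)) = Mul(Mul(Rational(1, 8), Pow(Add(-4, -12), Rational(1, 2))), Pow(3, -1)) = Mul(Mul(Rational(1, 8), Pow(-16, Rational(1, 2))), Rational(1, 3)) = Mul(Mul(Rational(1, 8), Mul(4, I)), Rational(1, 3)) = Mul(Mul(Rational(1, 2), I), Rational(1, 3)) = Mul(Rational(1, 6), I)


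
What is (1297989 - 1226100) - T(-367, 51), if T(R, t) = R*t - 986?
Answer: 91592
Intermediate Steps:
T(R, t) = -986 + R*t
(1297989 - 1226100) - T(-367, 51) = (1297989 - 1226100) - (-986 - 367*51) = 71889 - (-986 - 18717) = 71889 - 1*(-19703) = 71889 + 19703 = 91592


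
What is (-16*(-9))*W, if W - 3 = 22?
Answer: 3600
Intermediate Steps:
W = 25 (W = 3 + 22 = 25)
(-16*(-9))*W = -16*(-9)*25 = 144*25 = 3600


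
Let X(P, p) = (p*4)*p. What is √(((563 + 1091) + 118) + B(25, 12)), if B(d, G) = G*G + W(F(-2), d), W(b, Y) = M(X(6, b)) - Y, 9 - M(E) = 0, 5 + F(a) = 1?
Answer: 10*√19 ≈ 43.589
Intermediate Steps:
F(a) = -4 (F(a) = -5 + 1 = -4)
X(P, p) = 4*p² (X(P, p) = (4*p)*p = 4*p²)
M(E) = 9 (M(E) = 9 - 1*0 = 9 + 0 = 9)
W(b, Y) = 9 - Y
B(d, G) = 9 + G² - d (B(d, G) = G*G + (9 - d) = G² + (9 - d) = 9 + G² - d)
√(((563 + 1091) + 118) + B(25, 12)) = √(((563 + 1091) + 118) + (9 + 12² - 1*25)) = √((1654 + 118) + (9 + 144 - 25)) = √(1772 + 128) = √1900 = 10*√19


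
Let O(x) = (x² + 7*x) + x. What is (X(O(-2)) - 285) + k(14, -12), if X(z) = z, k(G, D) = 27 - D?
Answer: -258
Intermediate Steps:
O(x) = x² + 8*x
(X(O(-2)) - 285) + k(14, -12) = (-2*(8 - 2) - 285) + (27 - 1*(-12)) = (-2*6 - 285) + (27 + 12) = (-12 - 285) + 39 = -297 + 39 = -258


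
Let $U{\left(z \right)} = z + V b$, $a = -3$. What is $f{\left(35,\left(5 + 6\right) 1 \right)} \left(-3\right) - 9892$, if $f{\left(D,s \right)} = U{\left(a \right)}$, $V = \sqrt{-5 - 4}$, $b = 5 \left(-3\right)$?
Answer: $-9883 + 135 i \approx -9883.0 + 135.0 i$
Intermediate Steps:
$b = -15$
$V = 3 i$ ($V = \sqrt{-9} = 3 i \approx 3.0 i$)
$U{\left(z \right)} = z - 45 i$ ($U{\left(z \right)} = z + 3 i \left(-15\right) = z - 45 i$)
$f{\left(D,s \right)} = -3 - 45 i$
$f{\left(35,\left(5 + 6\right) 1 \right)} \left(-3\right) - 9892 = \left(-3 - 45 i\right) \left(-3\right) - 9892 = \left(9 + 135 i\right) - 9892 = -9883 + 135 i$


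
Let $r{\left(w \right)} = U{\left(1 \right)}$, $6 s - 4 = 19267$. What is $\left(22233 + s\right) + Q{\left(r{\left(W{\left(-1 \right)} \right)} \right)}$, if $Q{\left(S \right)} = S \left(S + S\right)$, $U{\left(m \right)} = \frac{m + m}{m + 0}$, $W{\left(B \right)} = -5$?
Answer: $\frac{152717}{6} \approx 25453.0$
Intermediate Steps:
$s = \frac{19271}{6}$ ($s = \frac{2}{3} + \frac{1}{6} \cdot 19267 = \frac{2}{3} + \frac{19267}{6} = \frac{19271}{6} \approx 3211.8$)
$U{\left(m \right)} = 2$ ($U{\left(m \right)} = \frac{2 m}{m} = 2$)
$r{\left(w \right)} = 2$
$Q{\left(S \right)} = 2 S^{2}$ ($Q{\left(S \right)} = S 2 S = 2 S^{2}$)
$\left(22233 + s\right) + Q{\left(r{\left(W{\left(-1 \right)} \right)} \right)} = \left(22233 + \frac{19271}{6}\right) + 2 \cdot 2^{2} = \frac{152669}{6} + 2 \cdot 4 = \frac{152669}{6} + 8 = \frac{152717}{6}$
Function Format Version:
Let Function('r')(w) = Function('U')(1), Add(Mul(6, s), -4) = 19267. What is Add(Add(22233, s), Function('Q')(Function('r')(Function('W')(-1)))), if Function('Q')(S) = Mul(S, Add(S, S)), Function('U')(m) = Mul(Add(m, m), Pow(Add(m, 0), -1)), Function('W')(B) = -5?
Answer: Rational(152717, 6) ≈ 25453.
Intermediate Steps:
s = Rational(19271, 6) (s = Add(Rational(2, 3), Mul(Rational(1, 6), 19267)) = Add(Rational(2, 3), Rational(19267, 6)) = Rational(19271, 6) ≈ 3211.8)
Function('U')(m) = 2 (Function('U')(m) = Mul(Mul(2, m), Pow(m, -1)) = 2)
Function('r')(w) = 2
Function('Q')(S) = Mul(2, Pow(S, 2)) (Function('Q')(S) = Mul(S, Mul(2, S)) = Mul(2, Pow(S, 2)))
Add(Add(22233, s), Function('Q')(Function('r')(Function('W')(-1)))) = Add(Add(22233, Rational(19271, 6)), Mul(2, Pow(2, 2))) = Add(Rational(152669, 6), Mul(2, 4)) = Add(Rational(152669, 6), 8) = Rational(152717, 6)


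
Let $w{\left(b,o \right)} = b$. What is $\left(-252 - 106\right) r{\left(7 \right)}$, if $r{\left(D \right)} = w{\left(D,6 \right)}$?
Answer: $-2506$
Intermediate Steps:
$r{\left(D \right)} = D$
$\left(-252 - 106\right) r{\left(7 \right)} = \left(-252 - 106\right) 7 = \left(-358\right) 7 = -2506$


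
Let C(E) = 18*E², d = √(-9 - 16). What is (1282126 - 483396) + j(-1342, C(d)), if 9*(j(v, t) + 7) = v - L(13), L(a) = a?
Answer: 7187152/9 ≈ 7.9857e+5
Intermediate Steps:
d = 5*I (d = √(-25) = 5*I ≈ 5.0*I)
j(v, t) = -76/9 + v/9 (j(v, t) = -7 + (v - 1*13)/9 = -7 + (v - 13)/9 = -7 + (-13 + v)/9 = -7 + (-13/9 + v/9) = -76/9 + v/9)
(1282126 - 483396) + j(-1342, C(d)) = (1282126 - 483396) + (-76/9 + (⅑)*(-1342)) = 798730 + (-76/9 - 1342/9) = 798730 - 1418/9 = 7187152/9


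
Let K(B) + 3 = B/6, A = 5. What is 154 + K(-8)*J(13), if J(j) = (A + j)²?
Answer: -1250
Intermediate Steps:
J(j) = (5 + j)²
K(B) = -3 + B/6
154 + K(-8)*J(13) = 154 + (-3 + (⅙)*(-8))*(5 + 13)² = 154 + (-3 - 4/3)*18² = 154 - 13/3*324 = 154 - 1404 = -1250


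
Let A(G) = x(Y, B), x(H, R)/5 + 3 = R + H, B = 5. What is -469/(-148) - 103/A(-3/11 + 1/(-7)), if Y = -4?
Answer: 9967/740 ≈ 13.469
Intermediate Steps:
x(H, R) = -15 + 5*H + 5*R (x(H, R) = -15 + 5*(R + H) = -15 + 5*(H + R) = -15 + (5*H + 5*R) = -15 + 5*H + 5*R)
A(G) = -10 (A(G) = -15 + 5*(-4) + 5*5 = -15 - 20 + 25 = -10)
-469/(-148) - 103/A(-3/11 + 1/(-7)) = -469/(-148) - 103/(-10) = -469*(-1/148) - 103*(-⅒) = 469/148 + 103/10 = 9967/740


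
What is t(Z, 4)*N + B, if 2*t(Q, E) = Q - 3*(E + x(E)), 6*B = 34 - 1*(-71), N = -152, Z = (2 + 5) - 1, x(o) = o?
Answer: 2771/2 ≈ 1385.5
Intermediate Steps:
Z = 6 (Z = 7 - 1 = 6)
B = 35/2 (B = (34 - 1*(-71))/6 = (34 + 71)/6 = (⅙)*105 = 35/2 ≈ 17.500)
t(Q, E) = Q/2 - 3*E (t(Q, E) = (Q - 3*(E + E))/2 = (Q - 6*E)/2 = Q/2 - 3*E)
t(Z, 4)*N + B = ((½)*6 - 3*4)*(-152) + 35/2 = (3 - 12)*(-152) + 35/2 = -9*(-152) + 35/2 = 1368 + 35/2 = 2771/2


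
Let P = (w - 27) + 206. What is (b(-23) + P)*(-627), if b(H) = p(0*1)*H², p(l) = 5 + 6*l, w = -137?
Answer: -1684749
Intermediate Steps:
b(H) = 5*H² (b(H) = (5 + 6*(0*1))*H² = (5 + 6*0)*H² = (5 + 0)*H² = 5*H²)
P = 42 (P = (-137 - 27) + 206 = -164 + 206 = 42)
(b(-23) + P)*(-627) = (5*(-23)² + 42)*(-627) = (5*529 + 42)*(-627) = (2645 + 42)*(-627) = 2687*(-627) = -1684749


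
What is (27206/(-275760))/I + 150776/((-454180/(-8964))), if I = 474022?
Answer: 883352084993717645/296843660930448 ≈ 2975.8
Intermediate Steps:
(27206/(-275760))/I + 150776/((-454180/(-8964))) = (27206/(-275760))/474022 + 150776/((-454180/(-8964))) = (27206*(-1/275760))*(1/474022) + 150776/((-454180*(-1/8964))) = -13603/137880*1/474022 + 150776/(113545/2241) = -13603/65358153360 + 150776*(2241/113545) = -13603/65358153360 + 337889016/113545 = 883352084993717645/296843660930448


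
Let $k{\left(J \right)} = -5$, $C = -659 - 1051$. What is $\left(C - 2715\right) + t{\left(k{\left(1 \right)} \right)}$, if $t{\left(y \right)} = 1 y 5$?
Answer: $-4450$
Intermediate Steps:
$C = -1710$
$t{\left(y \right)} = 5 y$ ($t{\left(y \right)} = y 5 = 5 y$)
$\left(C - 2715\right) + t{\left(k{\left(1 \right)} \right)} = \left(-1710 - 2715\right) + 5 \left(-5\right) = -4425 - 25 = -4450$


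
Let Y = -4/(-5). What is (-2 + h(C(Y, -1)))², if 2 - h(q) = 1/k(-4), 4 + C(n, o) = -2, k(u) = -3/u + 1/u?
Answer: 4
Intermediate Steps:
k(u) = -2/u (k(u) = -3/u + 1/u = -2/u)
Y = ⅘ (Y = -4*(-⅕) = ⅘ ≈ 0.80000)
C(n, o) = -6 (C(n, o) = -4 - 2 = -6)
h(q) = 0 (h(q) = 2 - 1/((-2/(-4))) = 2 - 1/((-2*(-¼))) = 2 - 1/½ = 2 - 1*2 = 2 - 2 = 0)
(-2 + h(C(Y, -1)))² = (-2 + 0)² = (-2)² = 4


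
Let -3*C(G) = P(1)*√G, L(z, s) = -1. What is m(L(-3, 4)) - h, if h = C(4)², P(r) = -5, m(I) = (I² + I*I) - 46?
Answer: -496/9 ≈ -55.111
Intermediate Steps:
m(I) = -46 + 2*I² (m(I) = (I² + I²) - 46 = 2*I² - 46 = -46 + 2*I²)
C(G) = 5*√G/3 (C(G) = -(-5)*√G/3 = 5*√G/3)
h = 100/9 (h = (5*√4/3)² = ((5/3)*2)² = (10/3)² = 100/9 ≈ 11.111)
m(L(-3, 4)) - h = (-46 + 2*(-1)²) - 1*100/9 = (-46 + 2*1) - 100/9 = (-46 + 2) - 100/9 = -44 - 100/9 = -496/9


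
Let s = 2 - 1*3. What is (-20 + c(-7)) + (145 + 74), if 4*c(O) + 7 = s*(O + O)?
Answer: 803/4 ≈ 200.75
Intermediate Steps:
s = -1 (s = 2 - 3 = -1)
c(O) = -7/4 - O/2 (c(O) = -7/4 + (-(O + O))/4 = -7/4 + (-2*O)/4 = -7/4 - O/2)
(-20 + c(-7)) + (145 + 74) = (-20 + (-7/4 - ½*(-7))) + (145 + 74) = (-20 + (-7/4 + 7/2)) + 219 = (-20 + 7/4) + 219 = -73/4 + 219 = 803/4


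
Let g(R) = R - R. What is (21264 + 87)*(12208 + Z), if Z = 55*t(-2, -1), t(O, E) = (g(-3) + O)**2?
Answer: 265350228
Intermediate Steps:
g(R) = 0
t(O, E) = O**2 (t(O, E) = (0 + O)**2 = O**2)
Z = 220 (Z = 55*(-2)**2 = 55*4 = 220)
(21264 + 87)*(12208 + Z) = (21264 + 87)*(12208 + 220) = 21351*12428 = 265350228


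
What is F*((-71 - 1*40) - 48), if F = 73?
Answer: -11607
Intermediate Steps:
F*((-71 - 1*40) - 48) = 73*((-71 - 1*40) - 48) = 73*((-71 - 40) - 48) = 73*(-111 - 48) = 73*(-159) = -11607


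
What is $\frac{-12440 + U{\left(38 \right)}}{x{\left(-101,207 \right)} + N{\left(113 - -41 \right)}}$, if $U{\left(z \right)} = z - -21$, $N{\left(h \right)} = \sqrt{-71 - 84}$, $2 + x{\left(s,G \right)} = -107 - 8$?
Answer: $\frac{1448577}{13844} + \frac{12381 i \sqrt{155}}{13844} \approx 104.64 + 11.134 i$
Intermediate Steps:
$x{\left(s,G \right)} = -117$ ($x{\left(s,G \right)} = -2 - 115 = -117$)
$N{\left(h \right)} = i \sqrt{155}$ ($N{\left(h \right)} = \sqrt{-155} = i \sqrt{155}$)
$U{\left(z \right)} = 21 + z$ ($U{\left(z \right)} = z + 21 = 21 + z$)
$\frac{-12440 + U{\left(38 \right)}}{x{\left(-101,207 \right)} + N{\left(113 - -41 \right)}} = \frac{-12440 + \left(21 + 38\right)}{-117 + i \sqrt{155}} = \frac{-12440 + 59}{-117 + i \sqrt{155}} = - \frac{12381}{-117 + i \sqrt{155}}$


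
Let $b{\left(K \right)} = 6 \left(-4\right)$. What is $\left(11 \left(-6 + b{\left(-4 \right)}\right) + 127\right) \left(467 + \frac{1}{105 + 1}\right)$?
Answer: $- \frac{10049109}{106} \approx -94803.0$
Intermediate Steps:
$b{\left(K \right)} = -24$
$\left(11 \left(-6 + b{\left(-4 \right)}\right) + 127\right) \left(467 + \frac{1}{105 + 1}\right) = \left(11 \left(-6 - 24\right) + 127\right) \left(467 + \frac{1}{105 + 1}\right) = \left(11 \left(-30\right) + 127\right) \left(467 + \frac{1}{106}\right) = \left(-330 + 127\right) \left(467 + \frac{1}{106}\right) = \left(-203\right) \frac{49503}{106} = - \frac{10049109}{106}$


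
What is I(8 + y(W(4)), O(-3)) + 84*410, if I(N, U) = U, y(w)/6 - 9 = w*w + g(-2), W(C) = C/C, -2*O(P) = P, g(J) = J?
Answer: 68883/2 ≈ 34442.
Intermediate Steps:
O(P) = -P/2
W(C) = 1
y(w) = 42 + 6*w**2 (y(w) = 54 + 6*(w*w - 2) = 54 + 6*(w**2 - 2) = 54 + 6*(-2 + w**2) = 54 + (-12 + 6*w**2) = 42 + 6*w**2)
I(8 + y(W(4)), O(-3)) + 84*410 = -1/2*(-3) + 84*410 = 3/2 + 34440 = 68883/2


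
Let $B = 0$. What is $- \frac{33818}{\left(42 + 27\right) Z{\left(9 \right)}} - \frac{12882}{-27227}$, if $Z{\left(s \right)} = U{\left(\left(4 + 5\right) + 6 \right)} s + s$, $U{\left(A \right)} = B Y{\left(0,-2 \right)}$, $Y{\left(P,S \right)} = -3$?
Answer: $- \frac{48040156}{889893} \approx -53.984$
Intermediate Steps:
$U{\left(A \right)} = 0$ ($U{\left(A \right)} = 0 \left(-3\right) = 0$)
$Z{\left(s \right)} = s$ ($Z{\left(s \right)} = 0 s + s = 0 + s = s$)
$- \frac{33818}{\left(42 + 27\right) Z{\left(9 \right)}} - \frac{12882}{-27227} = - \frac{33818}{\left(42 + 27\right) 9} - \frac{12882}{-27227} = - \frac{33818}{69 \cdot 9} - - \frac{678}{1433} = - \frac{33818}{621} + \frac{678}{1433} = - \frac{48040156}{889893}$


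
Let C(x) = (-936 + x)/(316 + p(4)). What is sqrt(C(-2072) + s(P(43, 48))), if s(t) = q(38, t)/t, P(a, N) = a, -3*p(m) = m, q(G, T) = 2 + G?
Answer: 2*I*sqrt(13885001)/2537 ≈ 2.9375*I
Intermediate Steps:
p(m) = -m/3
s(t) = 40/t (s(t) = (2 + 38)/t = 40/t)
C(x) = -351/118 + 3*x/944 (C(x) = (-936 + x)/(316 - 1/3*4) = (-936 + x)/(316 - 4/3) = (-936 + x)/(944/3) = (-936 + x)*(3/944) = -351/118 + 3*x/944)
sqrt(C(-2072) + s(P(43, 48))) = sqrt((-351/118 + (3/944)*(-2072)) + 40/43) = sqrt((-351/118 - 777/118) + 40*(1/43)) = sqrt(-564/59 + 40/43) = sqrt(-21892/2537) = 2*I*sqrt(13885001)/2537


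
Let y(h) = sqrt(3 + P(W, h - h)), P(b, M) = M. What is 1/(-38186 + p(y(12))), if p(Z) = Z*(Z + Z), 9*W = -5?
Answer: -1/38180 ≈ -2.6192e-5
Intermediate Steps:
W = -5/9 (W = (1/9)*(-5) = -5/9 ≈ -0.55556)
y(h) = sqrt(3) (y(h) = sqrt(3 + (h - h)) = sqrt(3 + 0) = sqrt(3))
p(Z) = 2*Z**2 (p(Z) = Z*(2*Z) = 2*Z**2)
1/(-38186 + p(y(12))) = 1/(-38186 + 2*(sqrt(3))**2) = 1/(-38186 + 2*3) = 1/(-38186 + 6) = 1/(-38180) = -1/38180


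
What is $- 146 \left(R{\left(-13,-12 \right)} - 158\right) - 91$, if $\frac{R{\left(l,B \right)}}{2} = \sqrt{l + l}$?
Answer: $22977 - 292 i \sqrt{26} \approx 22977.0 - 1488.9 i$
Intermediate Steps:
$R{\left(l,B \right)} = 2 \sqrt{2} \sqrt{l}$ ($R{\left(l,B \right)} = 2 \sqrt{l + l} = 2 \sqrt{2 l} = 2 \sqrt{2} \sqrt{l}$)
$- 146 \left(R{\left(-13,-12 \right)} - 158\right) - 91 = - 146 \left(2 \sqrt{2} \sqrt{-13} - 158\right) - 91 = - 146 \left(2 \sqrt{2} i \sqrt{13} - 158\right) - 91 = - 146 \left(2 i \sqrt{26} - 158\right) - 91 = - 146 \left(-158 + 2 i \sqrt{26}\right) - 91 = \left(23068 - 292 i \sqrt{26}\right) - 91 = 22977 - 292 i \sqrt{26}$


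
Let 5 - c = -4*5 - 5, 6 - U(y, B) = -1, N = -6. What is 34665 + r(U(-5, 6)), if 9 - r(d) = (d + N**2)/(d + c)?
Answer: 1282895/37 ≈ 34673.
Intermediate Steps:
U(y, B) = 7 (U(y, B) = 6 - 1*(-1) = 6 + 1 = 7)
c = 30 (c = 5 - (-4*5 - 5) = 5 - (-20 - 5) = 5 - 1*(-25) = 5 + 25 = 30)
r(d) = 9 - (36 + d)/(30 + d) (r(d) = 9 - (d + (-6)**2)/(d + 30) = 9 - (d + 36)/(30 + d) = 9 - (36 + d)/(30 + d))
34665 + r(U(-5, 6)) = 34665 + 2*(117 + 4*7)/(30 + 7) = 34665 + 2*(117 + 28)/37 = 34665 + 2*(1/37)*145 = 34665 + 290/37 = 1282895/37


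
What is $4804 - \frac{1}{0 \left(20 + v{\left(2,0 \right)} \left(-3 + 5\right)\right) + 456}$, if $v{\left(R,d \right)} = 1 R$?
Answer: $\frac{2190623}{456} \approx 4804.0$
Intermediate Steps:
$v{\left(R,d \right)} = R$
$4804 - \frac{1}{0 \left(20 + v{\left(2,0 \right)} \left(-3 + 5\right)\right) + 456} = 4804 - \frac{1}{0 \left(20 + 2 \left(-3 + 5\right)\right) + 456} = 4804 - \frac{1}{0 \left(20 + 2 \cdot 2\right) + 456} = 4804 - \frac{1}{0 \left(20 + 4\right) + 456} = 4804 - \frac{1}{0 \cdot 24 + 456} = 4804 - \frac{1}{0 + 456} = 4804 - \frac{1}{456} = \frac{2190623}{456}$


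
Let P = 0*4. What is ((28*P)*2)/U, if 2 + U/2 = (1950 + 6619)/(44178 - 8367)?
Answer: 0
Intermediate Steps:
P = 0
U = -126106/35811 (U = -4 + 2*((1950 + 6619)/(44178 - 8367)) = -4 + 2*(8569/35811) = -4 + 17138/35811 = -126106/35811 ≈ -3.5214)
((28*P)*2)/U = ((28*0)*2)/(-126106/35811) = (0*2)*(-35811/126106) = 0*(-35811/126106) = 0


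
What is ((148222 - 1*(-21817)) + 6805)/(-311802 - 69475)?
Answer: -176844/381277 ≈ -0.46382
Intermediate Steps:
((148222 - 1*(-21817)) + 6805)/(-311802 - 69475) = ((148222 + 21817) + 6805)/(-381277) = (170039 + 6805)*(-1/381277) = 176844*(-1/381277) = -176844/381277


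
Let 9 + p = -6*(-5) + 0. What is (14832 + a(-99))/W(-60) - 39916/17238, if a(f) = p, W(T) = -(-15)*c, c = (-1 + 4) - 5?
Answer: -2521897/5070 ≈ -497.42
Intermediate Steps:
c = -2 (c = 3 - 5 = -2)
p = 21 (p = -9 + (-6*(-5) + 0) = -9 + (30 + 0) = -9 + 30 = 21)
W(T) = -30 (W(T) = -(-15)*(-2) = -1*30 = -30)
a(f) = 21
(14832 + a(-99))/W(-60) - 39916/17238 = (14832 + 21)/(-30) - 39916/17238 = 14853*(-1/30) - 39916*1/17238 = -4951/10 - 1174/507 = -2521897/5070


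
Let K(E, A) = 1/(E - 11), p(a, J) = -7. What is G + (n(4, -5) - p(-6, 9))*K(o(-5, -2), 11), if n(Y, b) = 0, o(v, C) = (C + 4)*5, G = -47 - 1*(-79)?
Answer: 25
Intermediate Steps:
G = 32 (G = -47 + 79 = 32)
o(v, C) = 20 + 5*C (o(v, C) = (4 + C)*5 = 20 + 5*C)
K(E, A) = 1/(-11 + E)
G + (n(4, -5) - p(-6, 9))*K(o(-5, -2), 11) = 32 + (0 - 1*(-7))/(-11 + (20 + 5*(-2))) = 32 + (0 + 7)/(-11 + (20 - 10)) = 32 + 7/(-11 + 10) = 32 + 7/(-1) = 32 + 7*(-1) = 32 - 7 = 25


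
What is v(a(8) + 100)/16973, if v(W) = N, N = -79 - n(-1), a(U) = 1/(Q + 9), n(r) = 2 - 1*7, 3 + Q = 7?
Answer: -74/16973 ≈ -0.0043599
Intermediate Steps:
Q = 4 (Q = -3 + 7 = 4)
n(r) = -5 (n(r) = 2 - 7 = -5)
a(U) = 1/13 (a(U) = 1/(4 + 9) = 1/13)
N = -74 (N = -79 - 1*(-5) = -79 + 5 = -74)
v(W) = -74
v(a(8) + 100)/16973 = -74/16973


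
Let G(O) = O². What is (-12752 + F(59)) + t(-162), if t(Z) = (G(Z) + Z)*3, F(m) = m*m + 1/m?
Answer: 4069526/59 ≈ 68975.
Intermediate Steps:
F(m) = 1/m + m² (F(m) = m² + 1/m = 1/m + m²)
t(Z) = 3*Z + 3*Z² (t(Z) = (Z² + Z)*3 = (Z + Z²)*3 = 3*Z + 3*Z²)
(-12752 + F(59)) + t(-162) = (-12752 + (1 + 59³)/59) + 3*(-162)*(1 - 162) = (-12752 + (1 + 205379)/59) + 3*(-162)*(-161) = (-12752 + (1/59)*205380) + 78246 = (-12752 + 205380/59) + 78246 = -546988/59 + 78246 = 4069526/59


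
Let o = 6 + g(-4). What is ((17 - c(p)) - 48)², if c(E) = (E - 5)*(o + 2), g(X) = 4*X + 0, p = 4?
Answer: 1521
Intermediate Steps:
g(X) = 4*X
o = -10 (o = 6 + 4*(-4) = 6 - 16 = -10)
c(E) = 40 - 8*E (c(E) = (E - 5)*(-10 + 2) = (-5 + E)*(-8) = 40 - 8*E)
((17 - c(p)) - 48)² = ((17 - (40 - 8*4)) - 48)² = ((17 - (40 - 32)) - 48)² = ((17 - 1*8) - 48)² = ((17 - 8) - 48)² = (9 - 48)² = (-39)² = 1521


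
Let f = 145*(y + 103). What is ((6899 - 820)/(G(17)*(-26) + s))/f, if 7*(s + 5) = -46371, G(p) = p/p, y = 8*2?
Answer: -6079/114839420 ≈ -5.2935e-5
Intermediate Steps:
y = 16
G(p) = 1
f = 17255 (f = 145*(16 + 103) = 145*119 = 17255)
s = -46406/7 (s = -5 + (⅐)*(-46371) = -5 - 46371/7 = -46406/7 ≈ -6629.4)
((6899 - 820)/(G(17)*(-26) + s))/f = ((6899 - 820)/(1*(-26) - 46406/7))/17255 = (6079/(-26 - 46406/7))*(1/17255) = (6079/(-46588/7))*(1/17255) = (6079*(-7/46588))*(1/17255) = -42553/46588*1/17255 = -6079/114839420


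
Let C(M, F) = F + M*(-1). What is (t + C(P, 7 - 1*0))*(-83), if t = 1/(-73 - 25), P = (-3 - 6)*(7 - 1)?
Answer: -496091/98 ≈ -5062.2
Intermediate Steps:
P = -54 (P = -9*6 = -54)
C(M, F) = F - M
t = -1/98 (t = 1/(-98) = -1/98 ≈ -0.010204)
(t + C(P, 7 - 1*0))*(-83) = (-1/98 + ((7 - 1*0) - 1*(-54)))*(-83) = (-1/98 + ((7 + 0) + 54))*(-83) = (-1/98 + (7 + 54))*(-83) = (-1/98 + 61)*(-83) = (5977/98)*(-83) = -496091/98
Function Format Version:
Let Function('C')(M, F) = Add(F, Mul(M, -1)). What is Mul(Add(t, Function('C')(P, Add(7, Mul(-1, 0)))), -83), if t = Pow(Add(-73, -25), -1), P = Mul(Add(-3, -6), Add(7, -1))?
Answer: Rational(-496091, 98) ≈ -5062.2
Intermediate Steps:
P = -54 (P = Mul(-9, 6) = -54)
Function('C')(M, F) = Add(F, Mul(-1, M))
t = Rational(-1, 98) (t = Pow(-98, -1) = Rational(-1, 98) ≈ -0.010204)
Mul(Add(t, Function('C')(P, Add(7, Mul(-1, 0)))), -83) = Mul(Add(Rational(-1, 98), Add(Add(7, Mul(-1, 0)), Mul(-1, -54))), -83) = Mul(Add(Rational(-1, 98), Add(Add(7, 0), 54)), -83) = Mul(Add(Rational(-1, 98), Add(7, 54)), -83) = Mul(Add(Rational(-1, 98), 61), -83) = Mul(Rational(5977, 98), -83) = Rational(-496091, 98)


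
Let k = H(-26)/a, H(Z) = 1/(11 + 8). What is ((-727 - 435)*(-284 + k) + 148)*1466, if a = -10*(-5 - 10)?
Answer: 689711540054/1425 ≈ 4.8401e+8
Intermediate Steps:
H(Z) = 1/19
a = 150 (a = -10*(-15) = 150)
k = 1/2850 (k = (1/19)/150 = (1/19)*(1/150) = 1/2850 ≈ 0.00035088)
((-727 - 435)*(-284 + k) + 148)*1466 = ((-727 - 435)*(-284 + 1/2850) + 148)*1466 = (-1162*(-809399/2850) + 148)*1466 = (470260819/1425 + 148)*1466 = (470471719/1425)*1466 = 689711540054/1425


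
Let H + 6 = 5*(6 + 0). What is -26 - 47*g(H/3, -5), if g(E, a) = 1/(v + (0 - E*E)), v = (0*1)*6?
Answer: -1617/64 ≈ -25.266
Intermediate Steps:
v = 0 (v = 0*6 = 0)
H = 24 (H = -6 + 5*(6 + 0) = -6 + 5*6 = -6 + 30 = 24)
g(E, a) = -1/E² (g(E, a) = 1/(0 + (0 - E*E)) = 1/(0 + (0 - E²)) = 1/(0 - E²) = 1/(-E²) = -1/E²)
-26 - 47*g(H/3, -5) = -26 - (-47)/(24/3)² = -26 - (-47)/(24*(⅓))² = -26 - (-47)/8² = -26 - (-47)/64 = -26 - 47*(-1/64) = -26 + 47/64 = -1617/64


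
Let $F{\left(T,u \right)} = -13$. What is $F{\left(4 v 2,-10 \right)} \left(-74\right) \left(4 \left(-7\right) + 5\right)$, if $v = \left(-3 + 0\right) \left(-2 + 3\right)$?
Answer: $-22126$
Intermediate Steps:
$v = -3$ ($v = \left(-3\right) 1 = -3$)
$F{\left(4 v 2,-10 \right)} \left(-74\right) \left(4 \left(-7\right) + 5\right) = \left(-13\right) \left(-74\right) \left(4 \left(-7\right) + 5\right) = 962 \left(-28 + 5\right) = 962 \left(-23\right) = -22126$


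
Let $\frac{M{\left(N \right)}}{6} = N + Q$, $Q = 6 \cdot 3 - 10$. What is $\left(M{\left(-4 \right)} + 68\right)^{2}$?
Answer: $8464$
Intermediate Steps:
$Q = 8$ ($Q = 18 - 10 = 8$)
$M{\left(N \right)} = 48 + 6 N$ ($M{\left(N \right)} = 6 \left(N + 8\right) = 6 \left(8 + N\right) = 48 + 6 N$)
$\left(M{\left(-4 \right)} + 68\right)^{2} = \left(\left(48 + 6 \left(-4\right)\right) + 68\right)^{2} = \left(\left(48 - 24\right) + 68\right)^{2} = \left(24 + 68\right)^{2} = 92^{2} = 8464$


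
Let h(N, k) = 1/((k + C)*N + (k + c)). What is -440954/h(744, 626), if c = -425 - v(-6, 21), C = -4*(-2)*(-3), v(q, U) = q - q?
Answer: -197586636906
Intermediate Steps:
v(q, U) = 0
C = -24 (C = 8*(-3) = -24)
c = -425 (c = -425 - 1*0 = -425 + 0 = -425)
h(N, k) = 1/(-425 + k + N*(-24 + k)) (h(N, k) = 1/((k - 24)*N + (k - 425)) = 1/((-24 + k)*N + (-425 + k)) = 1/(N*(-24 + k) + (-425 + k)) = 1/(-425 + k + N*(-24 + k)))
-440954/h(744, 626) = -440954/(1/(-425 + 626 - 24*744 + 744*626)) = -440954/(1/(-425 + 626 - 17856 + 465744)) = -440954/(1/448089) = -440954/1/448089 = -440954*448089 = -197586636906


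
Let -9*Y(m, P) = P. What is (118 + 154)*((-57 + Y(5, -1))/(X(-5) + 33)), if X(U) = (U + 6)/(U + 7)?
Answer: -278528/603 ≈ -461.90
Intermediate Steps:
Y(m, P) = -P/9
X(U) = (6 + U)/(7 + U)
(118 + 154)*((-57 + Y(5, -1))/(X(-5) + 33)) = (118 + 154)*((-57 - ⅑*(-1))/((6 - 5)/(7 - 5) + 33)) = 272*((-57 + ⅑)/(1/2 + 33)) = 272*(-512/(9*((½)*1 + 33))) = 272*(-512/(9*(½ + 33))) = 272*(-512/(9*67/2)) = 272*(-512/9*2/67) = 272*(-1024/603) = -278528/603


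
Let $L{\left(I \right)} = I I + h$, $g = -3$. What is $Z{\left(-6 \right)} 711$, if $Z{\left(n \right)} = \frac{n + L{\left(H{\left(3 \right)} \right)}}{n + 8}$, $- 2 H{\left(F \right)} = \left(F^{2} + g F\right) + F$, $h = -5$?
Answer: $- \frac{24885}{8} \approx -3110.6$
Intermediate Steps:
$H{\left(F \right)} = F - \frac{F^{2}}{2}$ ($H{\left(F \right)} = - \frac{\left(F^{2} - 3 F\right) + F}{2} = - \frac{F^{2} - 2 F}{2} = F - \frac{F^{2}}{2}$)
$L{\left(I \right)} = -5 + I^{2}$ ($L{\left(I \right)} = I I - 5 = I^{2} - 5 = -5 + I^{2}$)
$Z{\left(n \right)} = \frac{- \frac{11}{4} + n}{8 + n}$ ($Z{\left(n \right)} = \frac{n - \left(5 - \left(\frac{1}{2} \cdot 3 \left(2 - 3\right)\right)^{2}\right)}{n + 8} = \frac{n - \left(5 - \left(\frac{1}{2} \cdot 3 \left(2 - 3\right)\right)^{2}\right)}{8 + n} = \frac{n - \left(5 - \left(\frac{1}{2} \cdot 3 \left(-1\right)\right)^{2}\right)}{8 + n} = \frac{n - \left(5 - \left(- \frac{3}{2}\right)^{2}\right)}{8 + n} = \frac{n + \left(-5 + \frac{9}{4}\right)}{8 + n} = \frac{n - \frac{11}{4}}{8 + n} = \frac{- \frac{11}{4} + n}{8 + n}$)
$Z{\left(-6 \right)} 711 = \frac{- \frac{11}{4} - 6}{8 - 6} \cdot 711 = \frac{1}{2} \left(- \frac{35}{4}\right) 711 = \left(- \frac{35}{8}\right) 711 = - \frac{24885}{8}$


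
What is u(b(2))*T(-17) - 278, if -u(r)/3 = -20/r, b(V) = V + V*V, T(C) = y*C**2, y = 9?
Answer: 25732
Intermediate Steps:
T(C) = 9*C**2
b(V) = V + V**2
u(r) = 60/r (u(r) = -(-60)/r = 60/r)
u(b(2))*T(-17) - 278 = (60/((2*(1 + 2))))*(9*(-17)**2) - 278 = (60/((2*3)))*(9*289) - 278 = (60/6)*2601 - 278 = (60*(1/6))*2601 - 278 = 10*2601 - 278 = 26010 - 278 = 25732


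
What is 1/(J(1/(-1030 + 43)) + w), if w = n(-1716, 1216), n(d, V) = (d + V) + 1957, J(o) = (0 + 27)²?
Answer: 1/2186 ≈ 0.00045746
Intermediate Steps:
J(o) = 729 (J(o) = 27² = 729)
n(d, V) = 1957 + V + d (n(d, V) = (V + d) + 1957 = 1957 + V + d)
w = 1457 (w = 1957 + 1216 - 1716 = 1457)
1/(J(1/(-1030 + 43)) + w) = 1/(729 + 1457) = 1/2186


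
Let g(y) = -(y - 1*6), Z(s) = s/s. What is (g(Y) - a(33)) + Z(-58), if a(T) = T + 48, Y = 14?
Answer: -88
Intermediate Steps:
Z(s) = 1
a(T) = 48 + T
g(y) = 6 - y (g(y) = -(y - 6) = -(-6 + y) = 6 - y)
(g(Y) - a(33)) + Z(-58) = ((6 - 1*14) - (48 + 33)) + 1 = ((6 - 14) - 1*81) + 1 = (-8 - 81) + 1 = -89 + 1 = -88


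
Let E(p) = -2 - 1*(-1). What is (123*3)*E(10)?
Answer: -369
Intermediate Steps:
E(p) = -1 (E(p) = -2 + 1 = -1)
(123*3)*E(10) = (123*3)*(-1) = 369*(-1) = -369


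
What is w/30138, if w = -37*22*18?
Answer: -2442/5023 ≈ -0.48616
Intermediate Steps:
w = -14652 (w = -814*18 = -14652)
w/30138 = -14652/30138 = -14652*1/30138 = -2442/5023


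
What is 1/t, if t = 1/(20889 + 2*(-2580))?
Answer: 15729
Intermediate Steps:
t = 1/15729 (t = 1/(20889 - 5160) = 1/15729 ≈ 6.3577e-5)
1/t = 1/(1/15729) = 15729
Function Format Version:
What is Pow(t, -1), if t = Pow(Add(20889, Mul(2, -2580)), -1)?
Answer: 15729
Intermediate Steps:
t = Rational(1, 15729) (t = Pow(Add(20889, -5160), -1) = Pow(15729, -1) = Rational(1, 15729) ≈ 6.3577e-5)
Pow(t, -1) = Pow(Rational(1, 15729), -1) = 15729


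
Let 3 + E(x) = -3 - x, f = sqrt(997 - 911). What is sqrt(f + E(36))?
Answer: sqrt(-42 + sqrt(86)) ≈ 5.7207*I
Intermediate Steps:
f = sqrt(86) ≈ 9.2736
E(x) = -6 - x (E(x) = -3 + (-3 - x) = -6 - x)
sqrt(f + E(36)) = sqrt(sqrt(86) + (-6 - 1*36)) = sqrt(sqrt(86) + (-6 - 36)) = sqrt(sqrt(86) - 42) = sqrt(-42 + sqrt(86))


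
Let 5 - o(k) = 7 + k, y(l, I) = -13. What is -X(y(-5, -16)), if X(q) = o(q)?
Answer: -11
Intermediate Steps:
o(k) = -2 - k (o(k) = 5 - (7 + k) = 5 + (-7 - k) = -2 - k)
X(q) = -2 - q
-X(y(-5, -16)) = -(-2 - 1*(-13)) = -(-2 + 13) = -1*11 = -11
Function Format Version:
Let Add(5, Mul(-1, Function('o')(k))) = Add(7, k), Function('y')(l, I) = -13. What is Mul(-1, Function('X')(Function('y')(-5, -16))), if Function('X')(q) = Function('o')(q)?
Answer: -11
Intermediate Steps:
Function('o')(k) = Add(-2, Mul(-1, k)) (Function('o')(k) = Add(5, Mul(-1, Add(7, k))) = Add(5, Add(-7, Mul(-1, k))) = Add(-2, Mul(-1, k)))
Function('X')(q) = Add(-2, Mul(-1, q))
Mul(-1, Function('X')(Function('y')(-5, -16))) = Mul(-1, Add(-2, Mul(-1, -13))) = Mul(-1, Add(-2, 13)) = Mul(-1, 11) = -11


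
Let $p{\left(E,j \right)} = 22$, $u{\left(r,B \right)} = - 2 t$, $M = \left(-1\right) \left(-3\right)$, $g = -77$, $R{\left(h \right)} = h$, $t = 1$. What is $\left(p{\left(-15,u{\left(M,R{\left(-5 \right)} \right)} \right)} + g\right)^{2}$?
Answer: $3025$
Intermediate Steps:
$M = 3$
$u{\left(r,B \right)} = -2$ ($u{\left(r,B \right)} = \left(-2\right) 1 = -2$)
$\left(p{\left(-15,u{\left(M,R{\left(-5 \right)} \right)} \right)} + g\right)^{2} = \left(22 - 77\right)^{2} = \left(-55\right)^{2} = 3025$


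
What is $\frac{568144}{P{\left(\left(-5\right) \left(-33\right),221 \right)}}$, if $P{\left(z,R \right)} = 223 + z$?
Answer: $\frac{142036}{97} \approx 1464.3$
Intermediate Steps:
$\frac{568144}{P{\left(\left(-5\right) \left(-33\right),221 \right)}} = \frac{568144}{223 - -165} = \frac{568144}{223 + 165} = \frac{568144}{388} = 568144 \cdot \frac{1}{388} = \frac{142036}{97}$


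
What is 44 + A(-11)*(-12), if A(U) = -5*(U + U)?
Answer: -1276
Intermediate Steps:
A(U) = -10*U
44 + A(-11)*(-12) = 44 - 10*(-11)*(-12) = 44 + 110*(-12) = 44 - 1320 = -1276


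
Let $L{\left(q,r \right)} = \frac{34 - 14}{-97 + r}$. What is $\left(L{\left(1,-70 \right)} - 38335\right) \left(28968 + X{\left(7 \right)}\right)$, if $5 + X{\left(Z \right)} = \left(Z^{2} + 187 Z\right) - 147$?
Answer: $- \frac{193172891910}{167} \approx -1.1567 \cdot 10^{9}$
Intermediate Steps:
$L{\left(q,r \right)} = \frac{20}{-97 + r}$
$X{\left(Z \right)} = -152 + Z^{2} + 187 Z$ ($X{\left(Z \right)} = -5 - \left(147 - Z^{2} - 187 Z\right) = -5 + \left(-147 + Z^{2} + 187 Z\right) = -152 + Z^{2} + 187 Z$)
$\left(L{\left(1,-70 \right)} - 38335\right) \left(28968 + X{\left(7 \right)}\right) = \left(\frac{20}{-97 - 70} - 38335\right) \left(28968 + \left(-152 + 7^{2} + 187 \cdot 7\right)\right) = \left(\frac{20}{-167} - 38335\right) \left(28968 + \left(-152 + 49 + 1309\right)\right) = \left(20 \left(- \frac{1}{167}\right) - 38335\right) \left(28968 + 1206\right) = \left(- \frac{20}{167} - 38335\right) 30174 = \left(- \frac{6401965}{167}\right) 30174 = - \frac{193172891910}{167}$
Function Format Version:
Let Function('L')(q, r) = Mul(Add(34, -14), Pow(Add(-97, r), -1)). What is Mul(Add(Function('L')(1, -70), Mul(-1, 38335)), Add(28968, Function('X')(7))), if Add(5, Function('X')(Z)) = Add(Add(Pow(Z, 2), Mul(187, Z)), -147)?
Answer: Rational(-193172891910, 167) ≈ -1.1567e+9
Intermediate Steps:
Function('L')(q, r) = Mul(20, Pow(Add(-97, r), -1))
Function('X')(Z) = Add(-152, Pow(Z, 2), Mul(187, Z)) (Function('X')(Z) = Add(-5, Add(Add(Pow(Z, 2), Mul(187, Z)), -147)) = Add(-5, Add(-147, Pow(Z, 2), Mul(187, Z))) = Add(-152, Pow(Z, 2), Mul(187, Z)))
Mul(Add(Function('L')(1, -70), Mul(-1, 38335)), Add(28968, Function('X')(7))) = Mul(Add(Mul(20, Pow(Add(-97, -70), -1)), Mul(-1, 38335)), Add(28968, Add(-152, Pow(7, 2), Mul(187, 7)))) = Mul(Add(Mul(20, Pow(-167, -1)), -38335), Add(28968, Add(-152, 49, 1309))) = Mul(Add(Mul(20, Rational(-1, 167)), -38335), Add(28968, 1206)) = Mul(Add(Rational(-20, 167), -38335), 30174) = Mul(Rational(-6401965, 167), 30174) = Rational(-193172891910, 167)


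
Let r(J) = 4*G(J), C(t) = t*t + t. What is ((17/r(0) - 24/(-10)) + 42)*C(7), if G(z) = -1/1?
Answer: 11242/5 ≈ 2248.4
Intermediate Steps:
G(z) = -1 (G(z) = -1*1 = -1)
C(t) = t + t² (C(t) = t² + t = t + t²)
r(J) = -4 (r(J) = 4*(-1) = -4)
((17/r(0) - 24/(-10)) + 42)*C(7) = ((17/(-4) - 24/(-10)) + 42)*(7*(1 + 7)) = ((17*(-¼) - 24*(-⅒)) + 42)*(7*8) = ((-17/4 + 12/5) + 42)*56 = (-37/20 + 42)*56 = (803/20)*56 = 11242/5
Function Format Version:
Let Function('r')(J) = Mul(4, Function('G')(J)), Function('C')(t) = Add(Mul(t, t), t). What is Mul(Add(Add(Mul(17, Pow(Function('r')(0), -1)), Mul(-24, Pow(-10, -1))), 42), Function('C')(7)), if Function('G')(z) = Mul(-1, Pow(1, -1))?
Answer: Rational(11242, 5) ≈ 2248.4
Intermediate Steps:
Function('G')(z) = -1 (Function('G')(z) = Mul(-1, 1) = -1)
Function('C')(t) = Add(t, Pow(t, 2)) (Function('C')(t) = Add(Pow(t, 2), t) = Add(t, Pow(t, 2)))
Function('r')(J) = -4 (Function('r')(J) = Mul(4, -1) = -4)
Mul(Add(Add(Mul(17, Pow(Function('r')(0), -1)), Mul(-24, Pow(-10, -1))), 42), Function('C')(7)) = Mul(Add(Add(Mul(17, Pow(-4, -1)), Mul(-24, Pow(-10, -1))), 42), Mul(7, Add(1, 7))) = Mul(Add(Add(Mul(17, Rational(-1, 4)), Mul(-24, Rational(-1, 10))), 42), Mul(7, 8)) = Mul(Add(Add(Rational(-17, 4), Rational(12, 5)), 42), 56) = Mul(Add(Rational(-37, 20), 42), 56) = Mul(Rational(803, 20), 56) = Rational(11242, 5)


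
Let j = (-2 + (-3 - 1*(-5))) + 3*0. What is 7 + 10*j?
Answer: 7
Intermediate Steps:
j = 0 (j = (-2 + (-3 + 5)) + 0 = (-2 + 2) + 0 = 0 + 0 = 0)
7 + 10*j = 7 + 10*0 = 7 + 0 = 7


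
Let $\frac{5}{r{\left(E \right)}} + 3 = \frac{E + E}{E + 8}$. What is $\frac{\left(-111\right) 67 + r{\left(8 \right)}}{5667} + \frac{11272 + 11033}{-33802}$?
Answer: $- \frac{188936207}{95777967} \approx -1.9726$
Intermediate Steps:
$r{\left(E \right)} = \frac{5}{-3 + \frac{2 E}{8 + E}}$ ($r{\left(E \right)} = \frac{5}{-3 + \frac{E + E}{E + 8}} = \frac{5}{-3 + \frac{2 E}{8 + E}}$)
$\frac{\left(-111\right) 67 + r{\left(8 \right)}}{5667} + \frac{11272 + 11033}{-33802} = \frac{\left(-111\right) 67 + \frac{5 \left(-8 - 8\right)}{24 + 8}}{5667} + \frac{11272 + 11033}{-33802} = \left(-7437 + \frac{5 \left(-8 - 8\right)}{32}\right) \frac{1}{5667} + 22305 \left(- \frac{1}{33802}\right) = \left(-7437 + 5 \cdot \frac{1}{32} \left(-16\right)\right) \frac{1}{5667} - \frac{22305}{33802} = \left(-7437 - \frac{5}{2}\right) \frac{1}{5667} - \frac{22305}{33802} = \left(- \frac{14879}{2}\right) \frac{1}{5667} - \frac{22305}{33802} = - \frac{14879}{11334} - \frac{22305}{33802} = - \frac{188936207}{95777967}$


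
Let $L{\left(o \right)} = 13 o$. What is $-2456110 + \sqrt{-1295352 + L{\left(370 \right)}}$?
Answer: $-2456110 + i \sqrt{1290542} \approx -2.4561 \cdot 10^{6} + 1136.0 i$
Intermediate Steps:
$-2456110 + \sqrt{-1295352 + L{\left(370 \right)}} = -2456110 + \sqrt{-1295352 + 13 \cdot 370} = -2456110 + \sqrt{-1295352 + 4810} = -2456110 + \sqrt{-1290542} = -2456110 + i \sqrt{1290542}$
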